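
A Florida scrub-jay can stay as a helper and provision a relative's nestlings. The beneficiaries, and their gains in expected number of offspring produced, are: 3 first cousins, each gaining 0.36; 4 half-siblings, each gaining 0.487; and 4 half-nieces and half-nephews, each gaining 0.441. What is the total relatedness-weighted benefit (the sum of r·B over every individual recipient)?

0.8425

r to a first cousin = 1/8 (first cousins share one grandparent pair — two paths of length 4: r = 2·(1/2)^4 = 1/8).
r to a half-sibling = 1/4 (half-sibs share one parent — one path of length 2: r = (1/2)^2 = 1/4).
r to a half-niece or half-nephew = 1/8 (half-aunt/uncle↔niece/nephew: one path of length 3: r = (1/2)^3 = 1/8).
Summing one r·B term per recipient: 3·0.125·0.36 + 4·0.25·0.487 + 4·0.125·0.441 = 0.8425.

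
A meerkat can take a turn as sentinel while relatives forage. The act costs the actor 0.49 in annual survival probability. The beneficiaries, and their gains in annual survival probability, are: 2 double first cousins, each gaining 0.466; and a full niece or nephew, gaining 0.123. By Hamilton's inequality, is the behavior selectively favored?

Hamilton's rule: the trait is favored when the sum of r·B over every recipient exceeds the actor's cost C.
r to a double first cousin = 0.25 (double first cousins share both grandparent pairs — four paths of length 4: r = 4·(1/2)^4 = 1/4).
r to a full niece or nephew = 0.25 (full aunt/uncle↔niece/nephew: two paths of length 3 through the shared grandparent pair: r = 2·(1/2)^3 = 1/4).
Summing one r·B term per recipient: 2·0.25·0.466 + 1·0.25·0.123 = 0.26375.
0.26375 < 0.49: the indirect benefit is less than the cost.

No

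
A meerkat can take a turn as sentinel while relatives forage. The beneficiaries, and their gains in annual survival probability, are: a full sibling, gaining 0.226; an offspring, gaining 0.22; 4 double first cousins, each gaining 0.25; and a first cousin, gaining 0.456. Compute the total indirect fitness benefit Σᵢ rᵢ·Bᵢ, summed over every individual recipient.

r to a full sibling = 0.5 (full sibs share both parents — two paths of length 2: r = 2·(1/2)^2 = 1/2).
r to an offspring = 0.5 (one parent–offspring link: r = (1/2)^1 = 1/2).
r to a double first cousin = 1/4 (double first cousins share both grandparent pairs — four paths of length 4: r = 4·(1/2)^4 = 1/4).
r to a first cousin = 0.125 (first cousins share one grandparent pair — two paths of length 4: r = 2·(1/2)^4 = 1/8).
Summing one r·B term per recipient: 1·0.5·0.226 + 1·0.5·0.22 + 4·0.25·0.25 + 1·0.125·0.456 = 0.53.

0.53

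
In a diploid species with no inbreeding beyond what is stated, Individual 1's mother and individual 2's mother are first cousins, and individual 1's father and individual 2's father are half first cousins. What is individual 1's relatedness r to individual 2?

Relatedness sums over independent paths through distinct common ancestors.
Individual 1 and individual 2 are related in two ways: second cousins through their mothers (r = 1/32) and half second cousins through their fathers (r = 1/64).
r = 1/32 + 1/64 = 3/64 = 0.046875.

0.046875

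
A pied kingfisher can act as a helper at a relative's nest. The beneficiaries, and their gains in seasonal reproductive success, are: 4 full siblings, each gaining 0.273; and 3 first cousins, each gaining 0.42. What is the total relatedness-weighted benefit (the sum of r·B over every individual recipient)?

0.7035

r to a full sibling = 1/2 (full sibs share both parents — two paths of length 2: r = 2·(1/2)^2 = 1/2).
r to a first cousin = 1/8 (first cousins share one grandparent pair — two paths of length 4: r = 2·(1/2)^4 = 1/8).
Summing one r·B term per recipient: 4·0.5·0.273 + 3·0.125·0.42 = 0.7035.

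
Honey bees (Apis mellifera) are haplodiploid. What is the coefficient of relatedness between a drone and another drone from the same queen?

Haploid brothers each carry a random half of the queen's diploid genome, so on average they share half: r = 1/2.

0.5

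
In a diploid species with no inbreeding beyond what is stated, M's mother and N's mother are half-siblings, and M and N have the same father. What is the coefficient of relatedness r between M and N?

0.3125

With two independent routes of shared ancestry, r is the sum of the two contributions.
M and N are related in two ways: half first cousins through their mothers (r = 1/16) and half-sibs through their shared father (r = 1/4).
r = 1/16 + 1/4 = 0.3125.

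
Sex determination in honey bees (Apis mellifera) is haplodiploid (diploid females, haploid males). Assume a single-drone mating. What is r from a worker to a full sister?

0.75

Haplodiploid full sisters inherit their father's entire haploid genome identically (contributing 1/2) and on average half of their mother's contribution (1/2 · 1/2 = 1/4); r = 1/2 + 1/4 = 3/4.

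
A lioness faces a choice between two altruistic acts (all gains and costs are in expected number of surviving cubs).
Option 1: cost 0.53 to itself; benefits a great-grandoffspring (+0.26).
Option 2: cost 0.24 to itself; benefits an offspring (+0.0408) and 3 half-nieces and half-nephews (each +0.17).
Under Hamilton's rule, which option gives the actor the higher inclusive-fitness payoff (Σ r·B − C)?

Option 2

Option 1: r to a great-grandoffspring = 0.125.
Option 1: Σ r·B − C = (1·0.125·0.26) − 0.53 = -0.4975.
Option 2: r to an offspring = 0.5.
Option 2: r to a half-niece or half-nephew = 0.125.
Option 2: Σ r·B − C = (1·0.5·0.0408 + 3·0.125·0.17) − 0.24 = -0.15585.
Option 2 has the higher net inclusive-fitness payoff.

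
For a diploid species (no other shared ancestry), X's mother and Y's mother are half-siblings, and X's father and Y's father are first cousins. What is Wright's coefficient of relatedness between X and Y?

0.09375

Independent pedigree routes through distinct common ancestors add.
X and Y are related in two ways: half first cousins through their mothers (r = 1/16) and second cousins through their fathers (r = 1/32).
r = 1/16 + 1/32 = 3/32 = 0.09375.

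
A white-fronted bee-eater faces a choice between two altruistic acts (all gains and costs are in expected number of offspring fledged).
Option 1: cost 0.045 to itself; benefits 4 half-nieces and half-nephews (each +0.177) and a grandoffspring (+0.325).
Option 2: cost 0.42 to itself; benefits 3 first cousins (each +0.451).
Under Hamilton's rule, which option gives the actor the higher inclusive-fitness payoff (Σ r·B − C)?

Option 1

Option 1: r to a half-niece or half-nephew = 0.125.
Option 1: r to a grandoffspring = 0.25.
Option 1: Σ r·B − C = (4·0.125·0.177 + 1·0.25·0.325) − 0.045 = 0.12475.
Option 2: r to a first cousin = 0.125.
Option 2: Σ r·B − C = (3·0.125·0.451) − 0.42 = -0.250875.
Option 1 has the higher net inclusive-fitness payoff.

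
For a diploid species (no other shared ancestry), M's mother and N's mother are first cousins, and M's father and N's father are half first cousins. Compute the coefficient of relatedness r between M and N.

0.046875

Wright's path rule: contributions from independent ancestry routes add.
M and N are related in two ways: second cousins through their mothers (r = 1/32) and half second cousins through their fathers (r = 1/64).
r = 1/32 + 1/64 = 0.046875.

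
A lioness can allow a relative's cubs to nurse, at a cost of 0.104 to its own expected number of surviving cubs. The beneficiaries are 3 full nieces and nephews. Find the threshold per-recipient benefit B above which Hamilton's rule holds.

r to a full niece or nephew = 1/4 (full aunt/uncle↔niece/nephew: two paths of length 3 through the shared grandparent pair: r = 2·(1/2)^3 = 1/4).
Hamilton's rule with n recipients of equal r: n·r·B > C, so B > C/(n·r) = 0.104/(3·0.25) = 0.1387.

0.1387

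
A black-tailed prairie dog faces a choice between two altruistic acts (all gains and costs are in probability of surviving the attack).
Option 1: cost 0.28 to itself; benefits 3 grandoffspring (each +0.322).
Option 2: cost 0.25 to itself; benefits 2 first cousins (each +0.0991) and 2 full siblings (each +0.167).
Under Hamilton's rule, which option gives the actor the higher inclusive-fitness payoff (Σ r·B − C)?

Option 1

Option 1: r to a grandoffspring = 0.25.
Option 1: Σ r·B − C = (3·0.25·0.322) − 0.28 = -0.0385.
Option 2: r to a first cousin = 0.125.
Option 2: r to a full sibling = 0.5.
Option 2: Σ r·B − C = (2·0.125·0.0991 + 2·0.5·0.167) − 0.25 = -0.058225.
Option 1 has the higher net inclusive-fitness payoff.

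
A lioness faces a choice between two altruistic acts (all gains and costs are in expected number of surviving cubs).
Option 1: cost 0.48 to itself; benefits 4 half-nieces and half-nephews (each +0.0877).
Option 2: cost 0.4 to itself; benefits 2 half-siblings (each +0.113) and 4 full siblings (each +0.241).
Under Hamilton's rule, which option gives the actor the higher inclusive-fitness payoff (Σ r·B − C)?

Option 2

Option 1: r to a half-niece or half-nephew = 0.125.
Option 1: Σ r·B − C = (4·0.125·0.0877) − 0.48 = -0.43615.
Option 2: r to a half-sibling = 0.25.
Option 2: r to a full sibling = 0.5.
Option 2: Σ r·B − C = (2·0.25·0.113 + 4·0.5·0.241) − 0.4 = 0.1385.
Option 2 has the higher net inclusive-fitness payoff.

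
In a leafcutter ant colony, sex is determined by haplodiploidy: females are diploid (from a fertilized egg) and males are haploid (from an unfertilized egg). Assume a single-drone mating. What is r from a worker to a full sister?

Haplodiploid full sisters inherit their father's entire haploid genome identically (contributing 1/2) and on average half of their mother's contribution (1/2 · 1/2 = 1/4); r = 1/2 + 1/4 = 3/4.

0.75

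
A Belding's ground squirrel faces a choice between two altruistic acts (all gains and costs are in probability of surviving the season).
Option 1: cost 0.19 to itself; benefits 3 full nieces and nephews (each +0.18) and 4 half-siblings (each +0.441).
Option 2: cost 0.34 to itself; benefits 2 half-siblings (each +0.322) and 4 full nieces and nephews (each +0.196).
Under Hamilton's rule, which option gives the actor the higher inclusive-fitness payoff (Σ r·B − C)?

Option 1

Option 1: r to a full niece or nephew = 0.25.
Option 1: r to a half-sibling = 0.25.
Option 1: Σ r·B − C = (3·0.25·0.18 + 4·0.25·0.441) − 0.19 = 0.386.
Option 2: r to a half-sibling = 0.25.
Option 2: r to a full niece or nephew = 0.25.
Option 2: Σ r·B − C = (2·0.25·0.322 + 4·0.25·0.196) − 0.34 = 0.017.
Option 1 has the higher net inclusive-fitness payoff.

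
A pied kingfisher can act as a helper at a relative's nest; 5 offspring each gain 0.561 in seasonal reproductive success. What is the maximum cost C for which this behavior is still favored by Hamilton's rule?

r to an offspring = 1/2 (one parent–offspring link: r = (1/2)^1 = 1/2).
Hamilton's rule: n·r·B > C, so the trait is favored while C < n·r·B = 5·0.5·0.561 = 1.4025.

1.4025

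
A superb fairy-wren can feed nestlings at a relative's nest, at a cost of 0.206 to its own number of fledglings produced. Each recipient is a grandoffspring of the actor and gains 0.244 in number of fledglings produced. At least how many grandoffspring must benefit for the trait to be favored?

4

r to a grandoffspring = 0.25 (two parent–offspring links: r = (1/2)^2 = 1/4).
Hamilton's rule: n·r·B > C  ⇒  n > C/(r·B) = 0.206/(0.25·0.244) = 3.377.
The smallest integer exceeding 3.377 is 4.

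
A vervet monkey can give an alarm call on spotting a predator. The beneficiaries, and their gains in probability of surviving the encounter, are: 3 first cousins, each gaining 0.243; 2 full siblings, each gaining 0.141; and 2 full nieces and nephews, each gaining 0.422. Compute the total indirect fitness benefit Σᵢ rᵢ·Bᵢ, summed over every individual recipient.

0.443125

r to a first cousin = 0.125 (first cousins share one grandparent pair — two paths of length 4: r = 2·(1/2)^4 = 1/8).
r to a full sibling = 1/2 (full sibs share both parents — two paths of length 2: r = 2·(1/2)^2 = 1/2).
r to a full niece or nephew = 0.25 (full aunt/uncle↔niece/nephew: two paths of length 3 through the shared grandparent pair: r = 2·(1/2)^3 = 1/4).
Summing one r·B term per recipient: 3·0.125·0.243 + 2·0.5·0.141 + 2·0.25·0.422 = 0.443125.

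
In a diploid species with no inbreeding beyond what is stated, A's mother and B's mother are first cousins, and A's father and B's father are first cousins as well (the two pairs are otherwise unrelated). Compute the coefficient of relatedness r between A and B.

0.0625

Wright's path rule: contributions from independent ancestry routes add.
A and B are related in two ways: second cousins through their mothers (r = 1/32) and second cousins through their fathers (r = 1/32).
r = 1/32 + 1/32 = 1/16 = 0.0625.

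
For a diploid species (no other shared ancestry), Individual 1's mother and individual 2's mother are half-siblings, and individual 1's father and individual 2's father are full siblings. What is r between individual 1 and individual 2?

0.1875

Relatedness sums over independent paths through distinct common ancestors.
Individual 1 and individual 2 are related in two ways: half first cousins through their mothers (r = 1/16) and first cousins through their fathers (r = 1/8).
r = 1/16 + 1/8 = 0.1875.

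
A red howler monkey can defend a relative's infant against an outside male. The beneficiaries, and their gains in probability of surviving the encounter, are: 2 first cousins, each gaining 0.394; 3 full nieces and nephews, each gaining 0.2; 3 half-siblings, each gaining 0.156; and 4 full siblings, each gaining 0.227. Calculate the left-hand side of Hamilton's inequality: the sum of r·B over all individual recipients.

0.8195

r to a first cousin = 0.125 (first cousins share one grandparent pair — two paths of length 4: r = 2·(1/2)^4 = 1/8).
r to a full niece or nephew = 1/4 (full aunt/uncle↔niece/nephew: two paths of length 3 through the shared grandparent pair: r = 2·(1/2)^3 = 1/4).
r to a half-sibling = 1/4 (half-sibs share one parent — one path of length 2: r = (1/2)^2 = 1/4).
r to a full sibling = 1/2 (full sibs share both parents — two paths of length 2: r = 2·(1/2)^2 = 1/2).
Summing one r·B term per recipient: 2·0.125·0.394 + 3·0.25·0.2 + 3·0.25·0.156 + 4·0.5·0.227 = 0.8195.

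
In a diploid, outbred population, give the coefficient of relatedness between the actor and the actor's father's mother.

0.25

Each parent–offspring link contributes a factor of 1/2, and independent paths through distinct common ancestors add.
Two parent–offspring links: r = (1/2)^2 = 1/4.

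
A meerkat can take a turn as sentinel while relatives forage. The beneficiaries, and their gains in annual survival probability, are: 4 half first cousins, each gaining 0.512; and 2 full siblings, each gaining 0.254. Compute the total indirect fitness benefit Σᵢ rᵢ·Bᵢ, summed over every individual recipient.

r to a half first cousin = 0.0625 (half first cousins share one grandparent — one path of length 4: r = (1/2)^4 = 1/16).
r to a full sibling = 1/2 (full sibs share both parents — two paths of length 2: r = 2·(1/2)^2 = 1/2).
Summing one r·B term per recipient: 4·0.0625·0.512 + 2·0.5·0.254 = 0.382.

0.382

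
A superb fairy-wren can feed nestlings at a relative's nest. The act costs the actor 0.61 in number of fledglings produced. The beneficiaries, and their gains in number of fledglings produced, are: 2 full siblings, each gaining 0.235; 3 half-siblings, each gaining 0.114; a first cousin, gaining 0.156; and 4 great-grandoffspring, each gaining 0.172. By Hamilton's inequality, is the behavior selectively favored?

Hamilton's rule: the trait is favored when the sum of r·B over every recipient exceeds the actor's cost C.
r to a full sibling = 0.5 (full sibs share both parents — two paths of length 2: r = 2·(1/2)^2 = 1/2).
r to a half-sibling = 0.25 (half-sibs share one parent — one path of length 2: r = (1/2)^2 = 1/4).
r to a first cousin = 0.125 (first cousins share one grandparent pair — two paths of length 4: r = 2·(1/2)^4 = 1/8).
r to a great-grandoffspring = 0.125 (three parent–offspring links: r = (1/2)^3 = 1/8).
Summing one r·B term per recipient: 2·0.5·0.235 + 3·0.25·0.114 + 1·0.125·0.156 + 4·0.125·0.172 = 0.426.
0.426 < 0.61: the indirect benefit is less than the cost.

No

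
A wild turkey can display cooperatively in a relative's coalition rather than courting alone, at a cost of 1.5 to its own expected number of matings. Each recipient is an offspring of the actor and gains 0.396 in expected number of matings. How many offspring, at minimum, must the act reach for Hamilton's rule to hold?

8

r to an offspring = 1/2 (one parent–offspring link: r = (1/2)^1 = 1/2).
Hamilton's rule: n·r·B > C  ⇒  n > C/(r·B) = 1.5/(0.5·0.396) = 7.576.
The smallest integer exceeding 7.576 is 8.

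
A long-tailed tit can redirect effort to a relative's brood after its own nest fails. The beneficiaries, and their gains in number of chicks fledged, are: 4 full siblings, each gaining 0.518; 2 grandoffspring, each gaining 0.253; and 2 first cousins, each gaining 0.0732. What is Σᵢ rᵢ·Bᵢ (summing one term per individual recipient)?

r to a full sibling = 1/2 (full sibs share both parents — two paths of length 2: r = 2·(1/2)^2 = 1/2).
r to a grandoffspring = 0.25 (two parent–offspring links: r = (1/2)^2 = 1/4).
r to a first cousin = 0.125 (first cousins share one grandparent pair — two paths of length 4: r = 2·(1/2)^4 = 1/8).
Summing one r·B term per recipient: 4·0.5·0.518 + 2·0.25·0.253 + 2·0.125·0.0732 = 1.1808.

1.1808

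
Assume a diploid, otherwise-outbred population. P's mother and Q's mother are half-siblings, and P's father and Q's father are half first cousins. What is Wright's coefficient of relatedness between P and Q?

0.078125

With two independent routes of shared ancestry, r is the sum of the two contributions.
P and Q are related in two ways: half first cousins through their mothers (r = 1/16) and half second cousins through their fathers (r = 1/64).
r = 1/16 + 1/64 = 5/64 = 0.078125.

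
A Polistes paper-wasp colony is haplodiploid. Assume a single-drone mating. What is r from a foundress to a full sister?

Haplodiploid full sisters inherit their father's entire haploid genome identically (contributing 1/2) and on average half of their mother's contribution (1/2 · 1/2 = 1/4); r = 1/2 + 1/4 = 3/4.

0.75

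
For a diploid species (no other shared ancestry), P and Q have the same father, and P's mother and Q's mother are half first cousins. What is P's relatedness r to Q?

With two independent routes of shared ancestry, r is the sum of the two contributions.
P and Q are related in two ways: half-sibs through their shared father (r = 1/4) and half second cousins through their mothers (r = 1/64).
r = 1/4 + 1/64 = 17/64 = 0.265625.

0.265625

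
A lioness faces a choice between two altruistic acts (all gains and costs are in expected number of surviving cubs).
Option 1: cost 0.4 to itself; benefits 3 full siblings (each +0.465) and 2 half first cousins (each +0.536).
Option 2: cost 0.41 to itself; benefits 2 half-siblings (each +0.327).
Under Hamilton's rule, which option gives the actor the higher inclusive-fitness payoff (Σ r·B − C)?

Option 1

Option 1: r to a full sibling = 0.5.
Option 1: r to a half first cousin = 0.0625.
Option 1: Σ r·B − C = (3·0.5·0.465 + 2·0.0625·0.536) − 0.4 = 0.3645.
Option 2: r to a half-sibling = 0.25.
Option 2: Σ r·B − C = (2·0.25·0.327) − 0.41 = -0.2465.
Option 1 has the higher net inclusive-fitness payoff.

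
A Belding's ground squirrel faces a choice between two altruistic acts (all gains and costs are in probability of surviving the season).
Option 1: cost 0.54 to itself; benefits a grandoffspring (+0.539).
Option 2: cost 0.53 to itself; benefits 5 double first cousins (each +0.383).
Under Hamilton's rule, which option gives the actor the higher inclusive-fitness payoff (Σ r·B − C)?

Option 1: r to a grandoffspring = 0.25.
Option 1: Σ r·B − C = (1·0.25·0.539) − 0.54 = -0.40525.
Option 2: r to a double first cousin = 0.25.
Option 2: Σ r·B − C = (5·0.25·0.383) − 0.53 = -0.05125.
Option 2 has the higher net inclusive-fitness payoff.

Option 2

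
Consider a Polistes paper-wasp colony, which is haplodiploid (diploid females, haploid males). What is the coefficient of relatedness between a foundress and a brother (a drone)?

0.25

Her haploid brother carries none of their father's genes and a random half of their mother's genome; that half matches the maternal half of her own genome with probability 1/2: r = 1/2 · 1/2 = 1/4.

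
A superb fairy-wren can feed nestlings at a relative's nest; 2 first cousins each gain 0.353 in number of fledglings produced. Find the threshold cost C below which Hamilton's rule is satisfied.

0.08825

r to a first cousin = 1/8 (first cousins share one grandparent pair — two paths of length 4: r = 2·(1/2)^4 = 1/8).
Hamilton's rule: n·r·B > C, so the trait is favored while C < n·r·B = 2·0.125·0.353 = 0.08825.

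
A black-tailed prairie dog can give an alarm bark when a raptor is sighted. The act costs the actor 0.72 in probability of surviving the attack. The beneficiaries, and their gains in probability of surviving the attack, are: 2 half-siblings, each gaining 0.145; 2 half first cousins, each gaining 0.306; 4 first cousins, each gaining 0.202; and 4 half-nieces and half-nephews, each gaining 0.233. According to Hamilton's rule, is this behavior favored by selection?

No

Hamilton's rule: the trait is favored when the sum of r·B over every recipient exceeds the actor's cost C.
r to a half-sibling = 0.25 (half-sibs share one parent — one path of length 2: r = (1/2)^2 = 1/4).
r to a half first cousin = 1/16 (half first cousins share one grandparent — one path of length 4: r = (1/2)^4 = 1/16).
r to a first cousin = 0.125 (first cousins share one grandparent pair — two paths of length 4: r = 2·(1/2)^4 = 1/8).
r to a half-niece or half-nephew = 1/8 (half-aunt/uncle↔niece/nephew: one path of length 3: r = (1/2)^3 = 1/8).
Summing one r·B term per recipient: 2·0.25·0.145 + 2·0.0625·0.306 + 4·0.125·0.202 + 4·0.125·0.233 = 0.32825.
0.32825 < 0.72: the indirect benefit is less than the cost.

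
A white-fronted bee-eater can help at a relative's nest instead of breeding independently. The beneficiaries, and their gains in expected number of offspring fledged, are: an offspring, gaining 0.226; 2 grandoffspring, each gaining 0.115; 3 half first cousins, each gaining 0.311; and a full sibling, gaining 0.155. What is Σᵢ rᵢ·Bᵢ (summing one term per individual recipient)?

r to an offspring = 0.5 (one parent–offspring link: r = (1/2)^1 = 1/2).
r to a grandoffspring = 0.25 (two parent–offspring links: r = (1/2)^2 = 1/4).
r to a half first cousin = 0.0625 (half first cousins share one grandparent — one path of length 4: r = (1/2)^4 = 1/16).
r to a full sibling = 1/2 (full sibs share both parents — two paths of length 2: r = 2·(1/2)^2 = 1/2).
Summing one r·B term per recipient: 1·0.5·0.226 + 2·0.25·0.115 + 3·0.0625·0.311 + 1·0.5·0.155 = 0.3063125.

0.3063125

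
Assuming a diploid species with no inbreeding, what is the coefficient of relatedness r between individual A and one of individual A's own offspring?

0.5

Each parent–offspring link contributes a factor of 1/2, and independent paths through distinct common ancestors add.
One parent–offspring link: r = (1/2)^1 = 1/2.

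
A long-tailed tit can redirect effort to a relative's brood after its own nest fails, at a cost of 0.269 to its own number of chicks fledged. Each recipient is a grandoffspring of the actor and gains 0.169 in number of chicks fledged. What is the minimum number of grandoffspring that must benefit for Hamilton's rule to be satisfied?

7

r to a grandoffspring = 1/4 (two parent–offspring links: r = (1/2)^2 = 1/4).
Hamilton's rule: n·r·B > C  ⇒  n > C/(r·B) = 0.269/(0.25·0.169) = 6.367.
The smallest integer exceeding 6.367 is 7.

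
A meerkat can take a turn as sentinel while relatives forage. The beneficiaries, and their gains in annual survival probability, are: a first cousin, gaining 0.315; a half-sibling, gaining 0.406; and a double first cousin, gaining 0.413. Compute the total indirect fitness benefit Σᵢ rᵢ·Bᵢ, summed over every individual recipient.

0.244125

r to a first cousin = 0.125 (first cousins share one grandparent pair — two paths of length 4: r = 2·(1/2)^4 = 1/8).
r to a half-sibling = 0.25 (half-sibs share one parent — one path of length 2: r = (1/2)^2 = 1/4).
r to a double first cousin = 1/4 (double first cousins share both grandparent pairs — four paths of length 4: r = 4·(1/2)^4 = 1/4).
Summing one r·B term per recipient: 1·0.125·0.315 + 1·0.25·0.406 + 1·0.25·0.413 = 0.244125.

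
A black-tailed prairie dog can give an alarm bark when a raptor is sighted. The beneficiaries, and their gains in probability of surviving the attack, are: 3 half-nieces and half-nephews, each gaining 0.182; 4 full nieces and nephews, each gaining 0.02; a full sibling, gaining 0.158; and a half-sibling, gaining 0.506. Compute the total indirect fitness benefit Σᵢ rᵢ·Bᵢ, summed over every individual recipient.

r to a half-niece or half-nephew = 1/8 (half-aunt/uncle↔niece/nephew: one path of length 3: r = (1/2)^3 = 1/8).
r to a full niece or nephew = 0.25 (full aunt/uncle↔niece/nephew: two paths of length 3 through the shared grandparent pair: r = 2·(1/2)^3 = 1/4).
r to a full sibling = 1/2 (full sibs share both parents — two paths of length 2: r = 2·(1/2)^2 = 1/2).
r to a half-sibling = 0.25 (half-sibs share one parent — one path of length 2: r = (1/2)^2 = 1/4).
Summing one r·B term per recipient: 3·0.125·0.182 + 4·0.25·0.02 + 1·0.5·0.158 + 1·0.25·0.506 = 0.29375.

0.29375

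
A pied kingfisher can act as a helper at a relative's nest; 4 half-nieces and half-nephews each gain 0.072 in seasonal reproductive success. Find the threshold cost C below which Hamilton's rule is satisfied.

r to a half-niece or half-nephew = 0.125 (half-aunt/uncle↔niece/nephew: one path of length 3: r = (1/2)^3 = 1/8).
Hamilton's rule: n·r·B > C, so the trait is favored while C < n·r·B = 4·0.125·0.072 = 0.036.

0.036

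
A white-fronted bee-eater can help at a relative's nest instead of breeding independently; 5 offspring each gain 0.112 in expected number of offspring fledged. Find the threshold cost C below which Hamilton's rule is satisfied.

0.28

r to an offspring = 0.5 (one parent–offspring link: r = (1/2)^1 = 1/2).
Hamilton's rule: n·r·B > C, so the trait is favored while C < n·r·B = 5·0.5·0.112 = 0.28.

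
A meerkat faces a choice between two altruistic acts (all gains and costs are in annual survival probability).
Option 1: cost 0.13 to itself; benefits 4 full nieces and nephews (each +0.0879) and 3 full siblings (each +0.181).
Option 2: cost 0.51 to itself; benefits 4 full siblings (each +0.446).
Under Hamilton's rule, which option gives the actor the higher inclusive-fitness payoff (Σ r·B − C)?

Option 2

Option 1: r to a full niece or nephew = 0.25.
Option 1: r to a full sibling = 0.5.
Option 1: Σ r·B − C = (4·0.25·0.0879 + 3·0.5·0.181) − 0.13 = 0.2294.
Option 2: r to a full sibling = 0.5.
Option 2: Σ r·B − C = (4·0.5·0.446) − 0.51 = 0.382.
Option 2 has the higher net inclusive-fitness payoff.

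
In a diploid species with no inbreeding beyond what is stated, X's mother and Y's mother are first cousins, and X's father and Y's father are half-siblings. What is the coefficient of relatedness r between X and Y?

Relatedness sums over independent paths through distinct common ancestors.
X and Y are related in two ways: second cousins through their mothers (r = 1/32) and half first cousins through their fathers (r = 1/16).
r = 1/32 + 1/16 = 3/32 = 0.09375.

0.09375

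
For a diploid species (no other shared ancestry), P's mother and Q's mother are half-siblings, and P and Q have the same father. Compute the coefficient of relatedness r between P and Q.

With two independent routes of shared ancestry, r is the sum of the two contributions.
P and Q are related in two ways: half first cousins through their mothers (r = 1/16) and half-sibs through their shared father (r = 1/4).
r = 1/16 + 1/4 = 0.3125.

0.3125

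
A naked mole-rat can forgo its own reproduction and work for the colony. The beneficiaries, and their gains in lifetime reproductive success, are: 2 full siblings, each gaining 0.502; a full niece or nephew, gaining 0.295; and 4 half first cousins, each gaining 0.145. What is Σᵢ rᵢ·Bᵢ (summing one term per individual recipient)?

r to a full sibling = 1/2 (full sibs share both parents — two paths of length 2: r = 2·(1/2)^2 = 1/2).
r to a full niece or nephew = 0.25 (full aunt/uncle↔niece/nephew: two paths of length 3 through the shared grandparent pair: r = 2·(1/2)^3 = 1/4).
r to a half first cousin = 1/16 (half first cousins share one grandparent — one path of length 4: r = (1/2)^4 = 1/16).
Summing one r·B term per recipient: 2·0.5·0.502 + 1·0.25·0.295 + 4·0.0625·0.145 = 0.612.

0.612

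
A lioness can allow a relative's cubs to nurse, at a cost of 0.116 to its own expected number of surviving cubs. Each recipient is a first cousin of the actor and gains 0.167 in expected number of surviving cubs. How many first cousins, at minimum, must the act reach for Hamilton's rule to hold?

6

r to a first cousin = 0.125 (first cousins share one grandparent pair — two paths of length 4: r = 2·(1/2)^4 = 1/8).
Hamilton's rule: n·r·B > C  ⇒  n > C/(r·B) = 0.116/(0.125·0.167) = 5.557.
The smallest integer exceeding 5.557 is 6.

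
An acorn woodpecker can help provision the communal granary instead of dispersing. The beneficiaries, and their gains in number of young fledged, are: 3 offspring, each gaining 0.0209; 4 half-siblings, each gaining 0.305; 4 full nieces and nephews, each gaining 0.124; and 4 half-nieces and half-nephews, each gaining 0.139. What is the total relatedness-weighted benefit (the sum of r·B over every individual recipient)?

0.52985

r to an offspring = 1/2 (one parent–offspring link: r = (1/2)^1 = 1/2).
r to a half-sibling = 0.25 (half-sibs share one parent — one path of length 2: r = (1/2)^2 = 1/4).
r to a full niece or nephew = 0.25 (full aunt/uncle↔niece/nephew: two paths of length 3 through the shared grandparent pair: r = 2·(1/2)^3 = 1/4).
r to a half-niece or half-nephew = 0.125 (half-aunt/uncle↔niece/nephew: one path of length 3: r = (1/2)^3 = 1/8).
Summing one r·B term per recipient: 3·0.5·0.0209 + 4·0.25·0.305 + 4·0.25·0.124 + 4·0.125·0.139 = 0.52985.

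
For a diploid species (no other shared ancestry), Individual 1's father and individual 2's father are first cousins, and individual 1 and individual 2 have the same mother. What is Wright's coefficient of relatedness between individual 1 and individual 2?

Wright's path rule: contributions from independent ancestry routes add.
Individual 1 and individual 2 are related in two ways: second cousins through their fathers (r = 1/32) and half-sibs through their shared mother (r = 1/4).
r = 1/32 + 1/4 = 9/32 = 0.28125.

0.28125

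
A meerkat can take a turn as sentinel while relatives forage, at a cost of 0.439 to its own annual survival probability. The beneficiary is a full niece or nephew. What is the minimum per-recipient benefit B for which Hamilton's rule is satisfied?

r to a full niece or nephew = 0.25 (full aunt/uncle↔niece/nephew: two paths of length 3 through the shared grandparent pair: r = 2·(1/2)^3 = 1/4).
Hamilton's rule with n recipients of equal r: n·r·B > C, so B > C/(n·r) = 0.439/(1·0.25) = 1.756.

1.756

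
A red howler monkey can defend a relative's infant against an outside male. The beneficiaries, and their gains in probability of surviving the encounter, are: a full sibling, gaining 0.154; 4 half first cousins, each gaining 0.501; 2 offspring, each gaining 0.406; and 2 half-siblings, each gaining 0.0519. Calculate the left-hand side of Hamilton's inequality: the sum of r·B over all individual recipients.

r to a full sibling = 1/2 (full sibs share both parents — two paths of length 2: r = 2·(1/2)^2 = 1/2).
r to a half first cousin = 0.0625 (half first cousins share one grandparent — one path of length 4: r = (1/2)^4 = 1/16).
r to an offspring = 1/2 (one parent–offspring link: r = (1/2)^1 = 1/2).
r to a half-sibling = 0.25 (half-sibs share one parent — one path of length 2: r = (1/2)^2 = 1/4).
Summing one r·B term per recipient: 1·0.5·0.154 + 4·0.0625·0.501 + 2·0.5·0.406 + 2·0.25·0.0519 = 0.6342.

0.6342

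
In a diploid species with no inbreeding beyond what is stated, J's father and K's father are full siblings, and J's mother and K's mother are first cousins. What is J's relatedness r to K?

Relatedness sums over independent paths through distinct common ancestors.
J and K are related in two ways: first cousins through their fathers (r = 1/8) and second cousins through their mothers (r = 1/32).
r = 1/8 + 1/32 = 5/32 = 0.15625.

0.15625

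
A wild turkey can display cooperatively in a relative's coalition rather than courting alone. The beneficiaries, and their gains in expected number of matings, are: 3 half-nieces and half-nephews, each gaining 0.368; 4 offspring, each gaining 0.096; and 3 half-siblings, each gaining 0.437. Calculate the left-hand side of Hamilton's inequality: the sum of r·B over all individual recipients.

r to a half-niece or half-nephew = 1/8 (half-aunt/uncle↔niece/nephew: one path of length 3: r = (1/2)^3 = 1/8).
r to an offspring = 0.5 (one parent–offspring link: r = (1/2)^1 = 1/2).
r to a half-sibling = 1/4 (half-sibs share one parent — one path of length 2: r = (1/2)^2 = 1/4).
Summing one r·B term per recipient: 3·0.125·0.368 + 4·0.5·0.096 + 3·0.25·0.437 = 0.65775.

0.65775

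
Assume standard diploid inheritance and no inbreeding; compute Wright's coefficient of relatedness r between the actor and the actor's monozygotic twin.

1

Each parent–offspring link contributes a factor of 1/2, and independent paths through distinct common ancestors add.
Monozygotic twins share every allele identical by descent: r = 1.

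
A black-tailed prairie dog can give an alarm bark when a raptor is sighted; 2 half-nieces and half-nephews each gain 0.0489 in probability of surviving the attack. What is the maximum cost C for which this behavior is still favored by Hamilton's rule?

0.012225

r to a half-niece or half-nephew = 1/8 (half-aunt/uncle↔niece/nephew: one path of length 3: r = (1/2)^3 = 1/8).
Hamilton's rule: n·r·B > C, so the trait is favored while C < n·r·B = 2·0.125·0.0489 = 0.012225.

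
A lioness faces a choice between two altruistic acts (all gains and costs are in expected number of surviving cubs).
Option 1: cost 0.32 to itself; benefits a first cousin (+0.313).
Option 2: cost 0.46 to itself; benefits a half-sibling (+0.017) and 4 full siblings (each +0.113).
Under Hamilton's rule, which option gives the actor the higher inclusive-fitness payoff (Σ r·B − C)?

Option 2

Option 1: r to a first cousin = 0.125.
Option 1: Σ r·B − C = (1·0.125·0.313) − 0.32 = -0.280875.
Option 2: r to a half-sibling = 0.25.
Option 2: r to a full sibling = 0.5.
Option 2: Σ r·B − C = (1·0.25·0.017 + 4·0.5·0.113) − 0.46 = -0.22975.
Option 2 has the higher net inclusive-fitness payoff.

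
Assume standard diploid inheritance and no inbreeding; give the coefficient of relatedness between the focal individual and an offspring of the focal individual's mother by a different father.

Each parent–offspring link contributes a factor of 1/2, and independent paths through distinct common ancestors add.
Half-sibs share one parent — one path of length 2: r = (1/2)^2 = 1/4.

0.25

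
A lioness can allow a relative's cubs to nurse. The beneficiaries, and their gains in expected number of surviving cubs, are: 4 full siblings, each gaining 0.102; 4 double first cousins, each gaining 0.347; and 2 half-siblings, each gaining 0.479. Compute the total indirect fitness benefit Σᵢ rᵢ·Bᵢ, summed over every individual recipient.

r to a full sibling = 1/2 (full sibs share both parents — two paths of length 2: r = 2·(1/2)^2 = 1/2).
r to a double first cousin = 0.25 (double first cousins share both grandparent pairs — four paths of length 4: r = 4·(1/2)^4 = 1/4).
r to a half-sibling = 1/4 (half-sibs share one parent — one path of length 2: r = (1/2)^2 = 1/4).
Summing one r·B term per recipient: 4·0.5·0.102 + 4·0.25·0.347 + 2·0.25·0.479 = 0.7905.

0.7905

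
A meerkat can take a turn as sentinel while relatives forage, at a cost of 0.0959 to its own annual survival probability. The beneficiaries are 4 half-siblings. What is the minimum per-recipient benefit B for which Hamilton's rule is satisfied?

r to a half-sibling = 1/4 (half-sibs share one parent — one path of length 2: r = (1/2)^2 = 1/4).
Hamilton's rule with n recipients of equal r: n·r·B > C, so B > C/(n·r) = 0.0959/(4·0.25) = 0.0959.

0.0959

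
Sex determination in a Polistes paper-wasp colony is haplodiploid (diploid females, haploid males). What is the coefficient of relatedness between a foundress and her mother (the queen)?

One meiotic link between diploid queen and diploid daughter: r = 1/2.

0.5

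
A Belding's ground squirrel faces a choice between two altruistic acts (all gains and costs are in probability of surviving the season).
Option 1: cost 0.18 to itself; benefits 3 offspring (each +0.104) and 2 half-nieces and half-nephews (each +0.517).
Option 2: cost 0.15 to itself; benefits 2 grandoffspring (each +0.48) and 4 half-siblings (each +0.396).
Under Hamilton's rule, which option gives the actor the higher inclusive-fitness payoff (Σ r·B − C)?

Option 2

Option 1: r to an offspring = 0.5.
Option 1: r to a half-niece or half-nephew = 0.125.
Option 1: Σ r·B − C = (3·0.5·0.104 + 2·0.125·0.517) − 0.18 = 0.10525.
Option 2: r to a grandoffspring = 0.25.
Option 2: r to a half-sibling = 0.25.
Option 2: Σ r·B − C = (2·0.25·0.48 + 4·0.25·0.396) − 0.15 = 0.486.
Option 2 has the higher net inclusive-fitness payoff.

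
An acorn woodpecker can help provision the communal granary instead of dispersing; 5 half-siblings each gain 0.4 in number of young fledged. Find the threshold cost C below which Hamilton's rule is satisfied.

r to a half-sibling = 0.25 (half-sibs share one parent — one path of length 2: r = (1/2)^2 = 1/4).
Hamilton's rule: n·r·B > C, so the trait is favored while C < n·r·B = 5·0.25·0.4 = 0.5.

0.5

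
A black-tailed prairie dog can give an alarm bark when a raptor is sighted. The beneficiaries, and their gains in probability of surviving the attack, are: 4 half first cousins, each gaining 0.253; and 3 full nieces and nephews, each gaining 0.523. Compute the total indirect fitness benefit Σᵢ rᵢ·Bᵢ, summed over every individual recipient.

r to a half first cousin = 1/16 (half first cousins share one grandparent — one path of length 4: r = (1/2)^4 = 1/16).
r to a full niece or nephew = 1/4 (full aunt/uncle↔niece/nephew: two paths of length 3 through the shared grandparent pair: r = 2·(1/2)^3 = 1/4).
Summing one r·B term per recipient: 4·0.0625·0.253 + 3·0.25·0.523 = 0.4555.

0.4555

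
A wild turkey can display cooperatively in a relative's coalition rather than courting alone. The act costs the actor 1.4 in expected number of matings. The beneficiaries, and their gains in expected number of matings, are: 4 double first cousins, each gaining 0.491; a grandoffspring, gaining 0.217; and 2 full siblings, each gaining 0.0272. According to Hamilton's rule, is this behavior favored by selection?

Hamilton's rule: the trait is favored when the sum of r·B over every recipient exceeds the actor's cost C.
r to a double first cousin = 1/4 (double first cousins share both grandparent pairs — four paths of length 4: r = 4·(1/2)^4 = 1/4).
r to a grandoffspring = 1/4 (two parent–offspring links: r = (1/2)^2 = 1/4).
r to a full sibling = 1/2 (full sibs share both parents — two paths of length 2: r = 2·(1/2)^2 = 1/2).
Summing one r·B term per recipient: 4·0.25·0.491 + 1·0.25·0.217 + 2·0.5·0.0272 = 0.57245.
0.57245 < 1.4: the indirect benefit is less than the cost.

No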